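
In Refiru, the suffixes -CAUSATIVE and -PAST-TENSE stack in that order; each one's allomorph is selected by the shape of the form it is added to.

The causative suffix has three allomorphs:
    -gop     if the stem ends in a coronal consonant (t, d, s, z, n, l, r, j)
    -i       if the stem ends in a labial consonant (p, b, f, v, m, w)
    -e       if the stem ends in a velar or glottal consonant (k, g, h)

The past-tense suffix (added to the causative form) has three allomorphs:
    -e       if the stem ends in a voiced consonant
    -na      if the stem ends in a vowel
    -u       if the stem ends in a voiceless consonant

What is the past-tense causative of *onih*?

*onih* — final consonant /h/ (velar/glottal) → -e → *onihe*.
The causative form *onihe*: final sound = /e/, a vowel → -na → *onihena*.

onihena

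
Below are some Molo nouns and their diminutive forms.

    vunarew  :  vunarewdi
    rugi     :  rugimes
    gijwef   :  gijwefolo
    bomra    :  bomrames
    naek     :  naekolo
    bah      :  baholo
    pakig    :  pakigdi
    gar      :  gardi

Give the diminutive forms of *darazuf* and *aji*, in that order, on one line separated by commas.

The pattern is voicing of the final sound: -olo when the stem ends in a voiceless consonant (*gijwef*, *naek*, *bah*); -di when the stem ends in a voiced consonant (*vunarew*, *pakig*, *gar*); -mes when the stem ends in a vowel (*rugi*, *bomra*).
The final sound of *darazuf* is /f/, which is a voiceless consonant, so the suffix is -olo, giving *darazufolo*.
*aji* — final sound /i/ (a vowel) → -mes → *ajimes*.

darazufolo, ajimes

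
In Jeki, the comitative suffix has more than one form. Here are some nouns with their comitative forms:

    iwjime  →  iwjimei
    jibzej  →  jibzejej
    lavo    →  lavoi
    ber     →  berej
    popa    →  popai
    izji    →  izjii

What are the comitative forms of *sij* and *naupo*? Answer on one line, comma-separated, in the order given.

The suffix is conditioned by the final sound: -ej when the stem ends in a consonant (*jibzej*, *ber*); -i when the stem ends in a vowel (*iwjime*, *lavo*, *popa*, *izji*).
*sij* — final sound /j/ (a consonant) → -ej → *sijej*.
The final sound of *naupo* is /o/, which is a vowel, so the suffix is -i, giving *naupoi*.

sijej, naupoi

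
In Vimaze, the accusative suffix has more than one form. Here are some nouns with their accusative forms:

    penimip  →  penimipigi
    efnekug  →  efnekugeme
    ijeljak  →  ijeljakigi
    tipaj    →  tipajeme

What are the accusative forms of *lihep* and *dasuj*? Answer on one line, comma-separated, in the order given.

Looking at the final consonant of each stem: -igi when the stem ends in a voiceless consonant (*penimip*, *ijeljak*); -eme when the stem ends in a voiced consonant (*efnekug*, *tipaj*).
The final consonant of *lihep* is /p/, which is voiceless, so the suffix is -igi, giving *lihepigi*.
*dasuj* — final consonant /j/ (voiced) → -eme → *dasujeme*.

lihepigi, dasujeme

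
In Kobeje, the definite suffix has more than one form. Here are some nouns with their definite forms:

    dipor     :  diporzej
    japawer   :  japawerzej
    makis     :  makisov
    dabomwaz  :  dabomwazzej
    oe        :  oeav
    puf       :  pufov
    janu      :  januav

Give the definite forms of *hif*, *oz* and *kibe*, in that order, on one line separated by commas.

hifov, ozzej, kibeav

The pattern is voicing of the final sound: -ov when the stem ends in a voiceless consonant (*makis*, *puf*); -zej when the stem ends in a voiced consonant (*dipor*, *japawer*, *dabomwaz*); -av when the stem ends in a vowel (*oe*, *janu*).
The final sound of *hif* is /f/, which is a voiceless consonant, so the suffix is -ov, giving *hifov*.
*oz*: final sound = /z/, a voiced consonant → -zej → *ozzej*.
Since the final sound of *kibe* is /e/ (a vowel), it takes -av, giving *kibeav*.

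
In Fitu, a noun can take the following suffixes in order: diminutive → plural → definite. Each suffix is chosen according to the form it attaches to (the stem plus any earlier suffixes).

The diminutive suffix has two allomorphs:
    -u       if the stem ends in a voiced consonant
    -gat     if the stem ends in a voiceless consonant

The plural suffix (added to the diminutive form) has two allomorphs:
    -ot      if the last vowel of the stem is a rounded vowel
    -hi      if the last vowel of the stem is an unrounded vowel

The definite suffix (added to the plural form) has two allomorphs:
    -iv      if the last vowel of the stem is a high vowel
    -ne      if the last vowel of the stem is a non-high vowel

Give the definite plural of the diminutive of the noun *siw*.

The final consonant of *siw* is /w/, which is voiced, so the diminutive suffix is -u, giving *siwu*.
The diminutive form *siwu* — last vowel /u/ (a rounded vowel) → -ot → *siwuot*.
Since the last vowel of the plural form *siwuot* is /o/ (a non-high vowel), it takes -ne, giving *siwuotne*.

siwuotne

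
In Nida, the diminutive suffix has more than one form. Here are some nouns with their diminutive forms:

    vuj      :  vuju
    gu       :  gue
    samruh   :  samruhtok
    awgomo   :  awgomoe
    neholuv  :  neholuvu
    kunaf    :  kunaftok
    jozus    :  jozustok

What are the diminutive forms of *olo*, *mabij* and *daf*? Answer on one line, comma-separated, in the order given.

oloe, mabiju, daftok

The suffix is conditioned by the final sound: -tok when the stem ends in a voiceless consonant (*samruh*, *kunaf*, *jozus*); -u when the stem ends in a voiced consonant (*vuj*, *neholuv*); -e when the stem ends in a vowel (*gu*, *awgomo*).
Since the final sound of *olo* is /o/ (a vowel), it takes -e, giving *oloe*.
*mabij*: final sound = /j/, a voiced consonant → -u → *mabiju*.
*daf*: final sound = /f/, a voiceless consonant → -tok → *daftok*.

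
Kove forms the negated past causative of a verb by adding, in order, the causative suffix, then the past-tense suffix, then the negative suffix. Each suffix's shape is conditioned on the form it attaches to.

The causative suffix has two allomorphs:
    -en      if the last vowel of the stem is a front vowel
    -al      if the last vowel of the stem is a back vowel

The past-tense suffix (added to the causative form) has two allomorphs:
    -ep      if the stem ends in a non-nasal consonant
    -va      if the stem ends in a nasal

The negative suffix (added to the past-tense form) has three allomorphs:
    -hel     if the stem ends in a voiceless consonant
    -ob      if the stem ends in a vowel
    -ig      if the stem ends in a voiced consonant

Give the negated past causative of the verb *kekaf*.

kekafalephel

*kekaf* — last vowel /a/ (a back vowel) → -al → *kekafal*.
Since the final consonant of the causative form *kekafal* is /l/ (non-nasal), it takes -ep, giving *kekafalep*.
The final sound of the past-tense form *kekafalep* is /p/, which is a voiceless consonant, so the negative suffix is -hel, giving *kekafalephel*.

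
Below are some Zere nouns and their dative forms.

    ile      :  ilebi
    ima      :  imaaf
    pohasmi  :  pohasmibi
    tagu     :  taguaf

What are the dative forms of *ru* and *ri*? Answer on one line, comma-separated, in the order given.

ruaf, ribi

The alternation tracks the last vowel of the stem — -bi when the last vowel of the stem is a front vowel (*ile*, *pohasmi*); -af when the last vowel of the stem is a back vowel (*ima*, *tagu*).
The last vowel of *ru* is /u/, which is a back vowel, so the suffix is -af, giving *ruaf*.
The last vowel of *ri* is /i/, which is a front vowel, so the suffix is -bi, giving *ribi*.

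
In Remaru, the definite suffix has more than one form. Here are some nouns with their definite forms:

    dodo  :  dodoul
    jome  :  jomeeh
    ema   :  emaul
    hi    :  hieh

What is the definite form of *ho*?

The pattern is front/back vowel harmony: -eh when the last vowel of the stem is a front vowel (*jome*, *hi*); -ul when the last vowel of the stem is a back vowel (*dodo*, *ema*).
The last vowel of *ho* is /o/, which is a back vowel, so the suffix is -ul, giving *houl*.

houl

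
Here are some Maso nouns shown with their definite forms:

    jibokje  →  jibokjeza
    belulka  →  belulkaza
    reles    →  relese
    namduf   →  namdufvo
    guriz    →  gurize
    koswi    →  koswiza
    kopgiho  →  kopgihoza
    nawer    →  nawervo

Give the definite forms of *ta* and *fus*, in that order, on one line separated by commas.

Looking at the final sound of each stem: -e when the stem ends in a sibilant (*reles*, *guriz*); -vo when the stem ends in a non-sibilant consonant (*namduf*, *nawer*); -za when the stem ends in a vowel (*jibokje*, *belulka*, *koswi*, *kopgiho*).
The final sound of *ta* is /a/, which is a vowel, so the suffix is -za, giving *taza*.
Since the final sound of *fus* is /s/ (a sibilant), it takes -e, giving *fuse*.

taza, fuse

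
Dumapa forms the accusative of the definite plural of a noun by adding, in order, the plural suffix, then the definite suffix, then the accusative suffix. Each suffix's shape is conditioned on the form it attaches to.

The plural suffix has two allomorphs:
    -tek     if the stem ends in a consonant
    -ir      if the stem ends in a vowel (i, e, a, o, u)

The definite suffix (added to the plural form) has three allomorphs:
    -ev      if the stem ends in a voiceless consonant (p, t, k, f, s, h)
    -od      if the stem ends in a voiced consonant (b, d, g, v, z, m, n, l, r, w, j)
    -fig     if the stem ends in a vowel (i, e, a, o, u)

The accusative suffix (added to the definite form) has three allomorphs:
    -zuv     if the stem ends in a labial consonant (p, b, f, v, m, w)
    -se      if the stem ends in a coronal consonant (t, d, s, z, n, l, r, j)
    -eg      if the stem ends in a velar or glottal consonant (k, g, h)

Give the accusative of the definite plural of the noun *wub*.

*wub*: final sound = /b/, a consonant → -tek → *wubtek*.
The plural form *wubtek*: final sound = /k/, a voiceless consonant → -ev → *wubtekev*.
The definite form *wubtekev* — final consonant /v/ (labial) → -zuv → *wubtekevzuv*.

wubtekevzuv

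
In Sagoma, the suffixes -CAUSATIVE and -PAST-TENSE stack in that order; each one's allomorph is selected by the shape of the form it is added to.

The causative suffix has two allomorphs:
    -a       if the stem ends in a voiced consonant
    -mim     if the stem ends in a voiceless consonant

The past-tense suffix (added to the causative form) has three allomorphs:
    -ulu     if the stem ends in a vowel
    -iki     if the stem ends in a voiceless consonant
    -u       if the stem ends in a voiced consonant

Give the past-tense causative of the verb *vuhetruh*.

The final consonant of *vuhetruh* is /h/, which is voiceless, so the causative suffix is -mim, giving *vuhetruhmim*.
The final sound of the causative form *vuhetruhmim* is /m/, which is a voiced consonant, so the past-tense suffix is -u, giving *vuhetruhmimu*.

vuhetruhmimu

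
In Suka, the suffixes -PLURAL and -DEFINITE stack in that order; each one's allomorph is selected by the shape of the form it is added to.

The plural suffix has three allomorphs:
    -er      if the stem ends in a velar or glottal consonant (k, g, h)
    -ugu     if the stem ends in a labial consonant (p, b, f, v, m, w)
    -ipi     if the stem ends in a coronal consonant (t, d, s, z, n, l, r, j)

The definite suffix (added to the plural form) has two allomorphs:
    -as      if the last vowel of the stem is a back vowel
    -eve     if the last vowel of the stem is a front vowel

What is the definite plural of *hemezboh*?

*hemezboh*: final consonant = /h/, velar/glottal → -er → *hemezboher*.
The last vowel of the plural form *hemezboher* is /e/, which is a front vowel, so the definite suffix is -eve, giving *hemezbohereve*.

hemezbohereve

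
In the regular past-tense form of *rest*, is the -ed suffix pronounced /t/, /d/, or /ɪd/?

The stem *rest* ends in /t/ or /d/.
The -ed suffix is realized as /ɪd/ after /t, d/; as /t/ after other voiceless consonants; and as /d/ after other voiced sounds.
So -ed on *rest* is pronounced /ɪd/.

/ɪd/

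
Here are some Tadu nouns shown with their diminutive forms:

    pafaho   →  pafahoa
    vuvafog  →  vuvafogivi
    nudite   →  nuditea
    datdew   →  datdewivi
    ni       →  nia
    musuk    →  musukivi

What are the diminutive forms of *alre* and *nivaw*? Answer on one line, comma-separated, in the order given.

alrea, nivawivi

The pattern is consonant vs. vowel: -ivi when the stem ends in a consonant (*vuvafog*, *datdew*, *musuk*); -a when the stem ends in a vowel (*pafaho*, *nudite*, *ni*).
*alre*: final sound = /e/, a vowel → -a → *alrea*.
The final sound of *nivaw* is /w/, which is a consonant, so the suffix is -ivi, giving *nivawivi*.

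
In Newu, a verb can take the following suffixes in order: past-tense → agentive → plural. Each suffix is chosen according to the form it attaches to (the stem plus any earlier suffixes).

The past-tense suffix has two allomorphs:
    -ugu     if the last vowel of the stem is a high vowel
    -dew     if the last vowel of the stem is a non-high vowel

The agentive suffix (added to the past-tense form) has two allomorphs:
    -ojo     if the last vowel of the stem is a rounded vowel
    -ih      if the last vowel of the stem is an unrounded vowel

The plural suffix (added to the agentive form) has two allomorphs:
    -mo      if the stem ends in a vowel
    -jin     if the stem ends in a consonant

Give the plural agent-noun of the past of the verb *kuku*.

The last vowel of *kuku* is /u/, which is a high vowel, so the past-tense suffix is -ugu, giving *kukuugu*.
The last vowel of the past-tense form *kukuugu* is /u/, which is a rounded vowel, so the agentive suffix is -ojo, giving *kukuuguojo*.
Since the final sound of the agentive form *kukuuguojo* is /o/ (a vowel), it takes -mo, giving *kukuuguojomo*.

kukuuguojomo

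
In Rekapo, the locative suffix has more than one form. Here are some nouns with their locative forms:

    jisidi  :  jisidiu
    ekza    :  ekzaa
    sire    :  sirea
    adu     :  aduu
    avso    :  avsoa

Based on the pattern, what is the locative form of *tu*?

The suffix is conditioned by the last vowel: -u when the last vowel of the stem is a high vowel (*jisidi*, *adu*); -a when the last vowel of the stem is a non-high vowel (*ekza*, *sire*, *avso*).
*tu*: last vowel = /u/, a high vowel → -u → *tuu*.

tuu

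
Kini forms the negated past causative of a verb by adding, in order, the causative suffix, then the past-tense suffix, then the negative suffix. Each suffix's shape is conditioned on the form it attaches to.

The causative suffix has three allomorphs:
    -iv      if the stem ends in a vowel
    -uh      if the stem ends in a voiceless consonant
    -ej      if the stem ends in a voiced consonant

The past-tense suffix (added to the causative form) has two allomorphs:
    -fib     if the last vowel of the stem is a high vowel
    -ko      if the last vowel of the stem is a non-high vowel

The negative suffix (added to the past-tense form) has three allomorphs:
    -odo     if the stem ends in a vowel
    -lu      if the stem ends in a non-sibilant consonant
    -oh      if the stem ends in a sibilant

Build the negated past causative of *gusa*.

The final sound of *gusa* is /a/, which is a vowel, so the causative suffix is -iv, giving *gusaiv*.
The last vowel of the causative form *gusaiv* is /i/, which is a high vowel, so the past-tense suffix is -fib, giving *gusaivfib*.
The final sound of the past-tense form *gusaivfib* is /b/, which is a non-sibilant consonant, so the negative suffix is -lu, giving *gusaivfiblu*.

gusaivfiblu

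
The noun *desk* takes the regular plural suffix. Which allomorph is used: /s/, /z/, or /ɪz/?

/s/

The stem *desk* ends in a voiceless non-sibilant consonant.
The plural suffix surfaces as /ɪz/ after sibilants, /s/ after other voiceless consonants, and /z/ after other voiced sounds.
So the plural -s on *desk* is pronounced /s/.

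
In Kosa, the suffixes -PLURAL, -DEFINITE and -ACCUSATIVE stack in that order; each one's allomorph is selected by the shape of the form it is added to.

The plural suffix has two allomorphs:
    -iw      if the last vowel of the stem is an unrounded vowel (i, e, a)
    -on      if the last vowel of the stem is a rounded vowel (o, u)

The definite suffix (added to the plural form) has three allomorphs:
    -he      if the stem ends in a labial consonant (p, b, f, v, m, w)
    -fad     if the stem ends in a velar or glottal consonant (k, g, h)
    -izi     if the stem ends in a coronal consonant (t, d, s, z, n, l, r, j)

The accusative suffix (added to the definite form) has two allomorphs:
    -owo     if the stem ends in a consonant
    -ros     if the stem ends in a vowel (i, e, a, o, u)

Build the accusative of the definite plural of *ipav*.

*ipav* — last vowel /a/ (an unrounded vowel) → -iw → *ipaviw*.
The final consonant of the plural form *ipaviw* is /w/, which is labial, so the definite suffix is -he, giving *ipaviwhe*.
The final sound of the definite form *ipaviwhe* is /e/, which is a vowel, so the accusative suffix is -ros, giving *ipaviwheros*.

ipaviwheros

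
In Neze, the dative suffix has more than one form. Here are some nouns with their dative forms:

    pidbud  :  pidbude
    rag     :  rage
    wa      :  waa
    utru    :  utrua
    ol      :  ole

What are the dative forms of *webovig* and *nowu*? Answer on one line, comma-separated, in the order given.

webovige, nowua

The alternation tracks the final sound of the stem — -e when the stem ends in a consonant (*pidbud*, *rag*, *ol*); -a when the stem ends in a vowel (*wa*, *utru*).
The final sound of *webovig* is /g/, which is a consonant, so the suffix is -e, giving *webovige*.
*nowu*: final sound = /u/, a vowel → -a → *nowua*.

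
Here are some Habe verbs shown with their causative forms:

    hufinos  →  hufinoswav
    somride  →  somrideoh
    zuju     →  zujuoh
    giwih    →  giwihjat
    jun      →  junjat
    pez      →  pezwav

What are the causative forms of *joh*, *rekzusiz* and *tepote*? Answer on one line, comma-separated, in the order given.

johjat, rekzusizwav, tepoteoh

The pattern is sibilance of the final sound: -wav when the stem ends in a sibilant (*hufinos*, *pez*); -jat when the stem ends in a non-sibilant consonant (*giwih*, *jun*); -oh when the stem ends in a vowel (*somride*, *zuju*).
*joh*: final sound = /h/, a non-sibilant consonant → -jat → *johjat*.
*rekzusiz* — final sound /z/ (a sibilant) → -wav → *rekzusizwav*.
The final sound of *tepote* is /e/, which is a vowel, so the suffix is -oh, giving *tepoteoh*.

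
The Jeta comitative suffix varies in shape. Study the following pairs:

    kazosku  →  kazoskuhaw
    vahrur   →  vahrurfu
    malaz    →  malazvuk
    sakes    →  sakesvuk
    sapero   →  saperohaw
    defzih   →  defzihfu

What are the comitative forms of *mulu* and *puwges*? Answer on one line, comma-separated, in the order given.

muluhaw, puwgesvuk

The pattern is sibilance of the final sound: -vuk when the stem ends in a sibilant (*malaz*, *sakes*); -fu when the stem ends in a non-sibilant consonant (*vahrur*, *defzih*); -haw when the stem ends in a vowel (*kazosku*, *sapero*).
*mulu*: final sound = /u/, a vowel → -haw → *muluhaw*.
*puwges*: final sound = /s/, a sibilant → -vuk → *puwgesvuk*.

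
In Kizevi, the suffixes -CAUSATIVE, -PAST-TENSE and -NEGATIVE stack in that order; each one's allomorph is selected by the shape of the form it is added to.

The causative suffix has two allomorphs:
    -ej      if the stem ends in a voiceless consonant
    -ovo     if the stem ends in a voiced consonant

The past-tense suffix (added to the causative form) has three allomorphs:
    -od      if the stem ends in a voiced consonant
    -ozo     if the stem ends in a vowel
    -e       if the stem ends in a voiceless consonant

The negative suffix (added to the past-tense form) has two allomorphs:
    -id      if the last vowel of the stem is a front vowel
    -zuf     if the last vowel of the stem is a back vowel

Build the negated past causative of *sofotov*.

sofotovovoozozuf

Since the final consonant of *sofotov* is /v/ (voiced), it takes -ovo, giving *sofotovovo*.
The causative form *sofotovovo*: final sound = /o/, a vowel → -ozo → *sofotovovoozo*.
The past-tense form *sofotovovoozo*: last vowel = /o/, a back vowel → -zuf → *sofotovovoozozuf*.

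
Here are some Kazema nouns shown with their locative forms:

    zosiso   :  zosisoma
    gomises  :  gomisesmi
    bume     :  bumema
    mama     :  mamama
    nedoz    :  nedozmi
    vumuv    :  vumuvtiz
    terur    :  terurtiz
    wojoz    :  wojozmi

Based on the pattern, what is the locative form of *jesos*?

The suffix is conditioned by the final sound: -mi when the stem ends in a sibilant (*gomises*, *nedoz*, *wojoz*); -tiz when the stem ends in a non-sibilant consonant (*vumuv*, *terur*); -ma when the stem ends in a vowel (*zosiso*, *bume*, *mama*).
*jesos*: final sound = /s/, a sibilant → -mi → *jesosmi*.

jesosmi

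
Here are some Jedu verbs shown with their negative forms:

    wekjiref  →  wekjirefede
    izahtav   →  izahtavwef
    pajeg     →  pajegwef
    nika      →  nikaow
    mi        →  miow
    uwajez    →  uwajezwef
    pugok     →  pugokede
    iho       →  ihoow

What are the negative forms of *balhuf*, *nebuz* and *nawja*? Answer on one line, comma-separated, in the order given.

balhufede, nebuzwef, nawjaow

The suffix is conditioned by the final sound: -ede when the stem ends in a voiceless consonant (*wekjiref*, *pugok*); -wef when the stem ends in a voiced consonant (*izahtav*, *pajeg*, *uwajez*); -ow when the stem ends in a vowel (*nika*, *mi*, *iho*).
The final sound of *balhuf* is /f/, which is a voiceless consonant, so the suffix is -ede, giving *balhufede*.
*nebuz*: final sound = /z/, a voiced consonant → -wef → *nebuzwef*.
The final sound of *nawja* is /a/, which is a vowel, so the suffix is -ow, giving *nawjaow*.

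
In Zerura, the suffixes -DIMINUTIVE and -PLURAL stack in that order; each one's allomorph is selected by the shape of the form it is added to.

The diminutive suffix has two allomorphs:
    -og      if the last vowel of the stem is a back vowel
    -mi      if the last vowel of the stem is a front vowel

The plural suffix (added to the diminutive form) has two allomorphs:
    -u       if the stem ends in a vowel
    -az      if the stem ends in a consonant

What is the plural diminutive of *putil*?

putilmiu

*putil* — last vowel /i/ (a front vowel) → -mi → *putilmi*.
The diminutive form *putilmi* — final sound /i/ (a vowel) → -u → *putilmiu*.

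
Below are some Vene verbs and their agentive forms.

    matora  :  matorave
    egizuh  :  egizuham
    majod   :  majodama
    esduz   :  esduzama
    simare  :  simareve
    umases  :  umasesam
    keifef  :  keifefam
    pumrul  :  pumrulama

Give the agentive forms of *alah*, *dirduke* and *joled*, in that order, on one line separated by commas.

alaham, dirdukeve, joledama

The pattern is voicing of the final sound: -am when the stem ends in a voiceless consonant (*egizuh*, *umases*, *keifef*); -ama when the stem ends in a voiced consonant (*majod*, *esduz*, *pumrul*); -ve when the stem ends in a vowel (*matora*, *simare*).
*alah*: final sound = /h/, a voiceless consonant → -am → *alaham*.
*dirduke*: final sound = /e/, a vowel → -ve → *dirdukeve*.
Since the final sound of *joled* is /d/ (a voiced consonant), it takes -ama, giving *joledama*.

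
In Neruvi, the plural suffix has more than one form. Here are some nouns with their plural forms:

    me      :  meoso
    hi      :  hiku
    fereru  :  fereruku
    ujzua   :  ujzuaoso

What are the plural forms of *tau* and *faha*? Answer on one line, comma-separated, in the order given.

The alternation tracks the last vowel of the stem — -ku when the last vowel of the stem is a high vowel (*hi*, *fereru*); -oso when the last vowel of the stem is a non-high vowel (*me*, *ujzua*).
*tau* — last vowel /u/ (a high vowel) → -ku → *tauku*.
*faha*: last vowel = /a/, a non-high vowel → -oso → *fahaoso*.

tauku, fahaoso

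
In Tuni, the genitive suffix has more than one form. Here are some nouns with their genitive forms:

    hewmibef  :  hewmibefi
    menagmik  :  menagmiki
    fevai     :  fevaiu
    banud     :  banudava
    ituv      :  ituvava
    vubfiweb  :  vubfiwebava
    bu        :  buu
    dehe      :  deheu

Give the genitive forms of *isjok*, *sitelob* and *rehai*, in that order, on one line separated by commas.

The suffix is conditioned by the final sound: -i when the stem ends in a voiceless consonant (*hewmibef*, *menagmik*); -ava when the stem ends in a voiced consonant (*banud*, *ituv*, *vubfiweb*); -u when the stem ends in a vowel (*fevai*, *bu*, *dehe*).
*isjok* — final sound /k/ (a voiceless consonant) → -i → *isjoki*.
*sitelob*: final sound = /b/, a voiced consonant → -ava → *sitelobava*.
Since the final sound of *rehai* is /i/ (a vowel), it takes -u, giving *rehaiu*.

isjoki, sitelobava, rehaiu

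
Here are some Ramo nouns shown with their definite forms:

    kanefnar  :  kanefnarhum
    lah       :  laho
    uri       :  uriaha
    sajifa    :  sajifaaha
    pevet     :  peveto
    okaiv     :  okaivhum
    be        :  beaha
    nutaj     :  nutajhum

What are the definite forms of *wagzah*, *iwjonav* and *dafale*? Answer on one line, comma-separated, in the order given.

wagzaho, iwjonavhum, dafaleaha

The alternation tracks the final sound of the stem — -o when the stem ends in a voiceless consonant (*lah*, *pevet*); -hum when the stem ends in a voiced consonant (*kanefnar*, *okaiv*, *nutaj*); -aha when the stem ends in a vowel (*uri*, *sajifa*, *be*).
Since the final sound of *wagzah* is /h/ (a voiceless consonant), it takes -o, giving *wagzaho*.
Since the final sound of *iwjonav* is /v/ (a voiced consonant), it takes -hum, giving *iwjonavhum*.
The final sound of *dafale* is /e/, which is a vowel, so the suffix is -aha, giving *dafaleaha*.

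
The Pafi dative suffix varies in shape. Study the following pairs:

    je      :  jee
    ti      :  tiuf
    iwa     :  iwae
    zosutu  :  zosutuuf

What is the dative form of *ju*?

juuf

Looking at the last vowel of each stem: -uf when the last vowel of the stem is a high vowel (*ti*, *zosutu*); -e when the last vowel of the stem is a non-high vowel (*je*, *iwa*).
*ju*: last vowel = /u/, a high vowel → -uf → *juuf*.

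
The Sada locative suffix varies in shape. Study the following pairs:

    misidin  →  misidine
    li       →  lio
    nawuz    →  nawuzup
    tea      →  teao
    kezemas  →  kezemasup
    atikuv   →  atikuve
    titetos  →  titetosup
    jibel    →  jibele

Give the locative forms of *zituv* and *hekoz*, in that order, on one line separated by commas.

zituve, hekozup

The pattern is sibilance of the final sound: -up when the stem ends in a sibilant (*nawuz*, *kezemas*, *titetos*); -e when the stem ends in a non-sibilant consonant (*misidin*, *atikuv*, *jibel*); -o when the stem ends in a vowel (*li*, *tea*).
*zituv*: final sound = /v/, a non-sibilant consonant → -e → *zituve*.
*hekoz*: final sound = /z/, a sibilant → -up → *hekozup*.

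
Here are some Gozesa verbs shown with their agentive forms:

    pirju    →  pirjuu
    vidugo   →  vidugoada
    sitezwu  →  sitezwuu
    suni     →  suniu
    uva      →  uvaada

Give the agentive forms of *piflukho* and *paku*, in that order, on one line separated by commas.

The suffix is conditioned by the last vowel: -u when the last vowel of the stem is a high vowel (*pirju*, *sitezwu*, *suni*); -ada when the last vowel of the stem is a non-high vowel (*vidugo*, *uva*).
Since the last vowel of *piflukho* is /o/ (a non-high vowel), it takes -ada, giving *piflukhoada*.
Since the last vowel of *paku* is /u/ (a high vowel), it takes -u, giving *pakuu*.

piflukhoada, pakuu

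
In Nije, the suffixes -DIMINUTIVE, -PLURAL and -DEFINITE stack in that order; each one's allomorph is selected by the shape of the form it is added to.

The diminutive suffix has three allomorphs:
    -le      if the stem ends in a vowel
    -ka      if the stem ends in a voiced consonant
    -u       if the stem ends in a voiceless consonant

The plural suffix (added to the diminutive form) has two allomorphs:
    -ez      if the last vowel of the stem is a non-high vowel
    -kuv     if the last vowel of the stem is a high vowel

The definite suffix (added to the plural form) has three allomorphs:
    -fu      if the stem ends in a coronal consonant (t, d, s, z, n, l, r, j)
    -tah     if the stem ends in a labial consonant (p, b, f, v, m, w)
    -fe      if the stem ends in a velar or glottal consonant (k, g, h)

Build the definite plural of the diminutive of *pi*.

*pi*: final sound = /i/, a vowel → -le → *pile*.
The last vowel of the diminutive form *pile* is /e/, which is a non-high vowel, so the plural suffix is -ez, giving *pileez*.
Since the final consonant of the plural form *pileez* is /z/ (coronal), it takes -fu, giving *pileezfu*.

pileezfu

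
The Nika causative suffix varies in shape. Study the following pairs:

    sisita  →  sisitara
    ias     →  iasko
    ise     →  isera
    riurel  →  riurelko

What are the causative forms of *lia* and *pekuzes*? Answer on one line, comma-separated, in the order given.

liara, pekuzesko

The pattern is consonant vs. vowel: -ko when the stem ends in a consonant (*ias*, *riurel*); -ra when the stem ends in a vowel (*sisita*, *ise*).
The final sound of *lia* is /a/, which is a vowel, so the suffix is -ra, giving *liara*.
Since the final sound of *pekuzes* is /s/ (a consonant), it takes -ko, giving *pekuzesko*.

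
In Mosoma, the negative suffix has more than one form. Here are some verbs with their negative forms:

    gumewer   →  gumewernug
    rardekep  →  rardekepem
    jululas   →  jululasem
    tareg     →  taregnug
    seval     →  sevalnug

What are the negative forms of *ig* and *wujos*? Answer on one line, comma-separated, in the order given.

ignug, wujosem

The pattern is voicing of the final consonant: -em when the stem ends in a voiceless consonant (*rardekep*, *jululas*); -nug when the stem ends in a voiced consonant (*gumewer*, *tareg*, *seval*).
*ig*: final consonant = /g/, voiced → -nug → *ignug*.
Since the final consonant of *wujos* is /s/ (voiceless), it takes -em, giving *wujosem*.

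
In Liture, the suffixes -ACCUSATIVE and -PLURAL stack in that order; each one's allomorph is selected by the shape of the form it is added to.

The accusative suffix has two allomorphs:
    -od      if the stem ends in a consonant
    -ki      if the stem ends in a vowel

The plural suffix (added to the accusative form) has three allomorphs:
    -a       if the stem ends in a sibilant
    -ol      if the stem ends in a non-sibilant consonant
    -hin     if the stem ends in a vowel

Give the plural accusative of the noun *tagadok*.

*tagadok*: final sound = /k/, a consonant → -od → *tagadokod*.
The accusative form *tagadokod*: final sound = /d/, a non-sibilant consonant → -ol → *tagadokodol*.

tagadokodol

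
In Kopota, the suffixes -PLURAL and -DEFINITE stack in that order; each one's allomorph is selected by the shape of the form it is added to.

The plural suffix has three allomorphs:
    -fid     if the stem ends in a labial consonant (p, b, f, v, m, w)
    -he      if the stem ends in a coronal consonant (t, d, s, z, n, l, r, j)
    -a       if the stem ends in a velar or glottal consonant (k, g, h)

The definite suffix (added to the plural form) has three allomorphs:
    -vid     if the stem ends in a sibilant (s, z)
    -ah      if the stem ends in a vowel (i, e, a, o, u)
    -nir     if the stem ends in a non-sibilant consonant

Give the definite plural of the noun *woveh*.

*woveh*: final consonant = /h/, velar/glottal → -a → *woveha*.
The plural form *woveha* — final sound /a/ (a vowel) → -ah → *wovehaah*.

wovehaah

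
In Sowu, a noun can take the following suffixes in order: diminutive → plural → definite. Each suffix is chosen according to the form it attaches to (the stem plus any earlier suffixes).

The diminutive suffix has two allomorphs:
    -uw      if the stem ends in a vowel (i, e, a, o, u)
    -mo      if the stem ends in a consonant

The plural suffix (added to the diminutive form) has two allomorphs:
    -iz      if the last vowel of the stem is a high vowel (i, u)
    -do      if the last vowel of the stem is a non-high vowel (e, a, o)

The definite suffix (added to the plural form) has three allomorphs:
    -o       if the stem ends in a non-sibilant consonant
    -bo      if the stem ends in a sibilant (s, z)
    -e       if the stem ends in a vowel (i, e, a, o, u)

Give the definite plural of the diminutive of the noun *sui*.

*sui*: final sound = /i/, a vowel → -uw → *suiuw*.
The diminutive form *suiuw*: last vowel = /u/, a high vowel → -iz → *suiuwiz*.
The final sound of the plural form *suiuwiz* is /z/, which is a sibilant, so the definite suffix is -bo, giving *suiuwizbo*.

suiuwizbo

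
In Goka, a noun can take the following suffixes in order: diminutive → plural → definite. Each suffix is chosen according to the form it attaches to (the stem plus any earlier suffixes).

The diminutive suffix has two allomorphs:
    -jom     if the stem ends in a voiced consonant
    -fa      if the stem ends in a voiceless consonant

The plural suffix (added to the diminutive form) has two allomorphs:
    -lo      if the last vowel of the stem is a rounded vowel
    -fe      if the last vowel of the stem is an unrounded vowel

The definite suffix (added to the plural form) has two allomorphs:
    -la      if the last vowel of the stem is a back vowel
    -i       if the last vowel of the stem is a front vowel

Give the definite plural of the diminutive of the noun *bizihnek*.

*bizihnek*: final consonant = /k/, voiceless → -fa → *bizihnekfa*.
Since the last vowel of the diminutive form *bizihnekfa* is /a/ (an unrounded vowel), it takes -fe, giving *bizihnekfafe*.
Since the last vowel of the plural form *bizihnekfafe* is /e/ (a front vowel), it takes -i, giving *bizihnekfafei*.

bizihnekfafei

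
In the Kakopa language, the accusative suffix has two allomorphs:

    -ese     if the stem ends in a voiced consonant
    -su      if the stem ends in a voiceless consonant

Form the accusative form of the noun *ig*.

igese

*ig*: final consonant = /g/, voiced → -ese → *igese*.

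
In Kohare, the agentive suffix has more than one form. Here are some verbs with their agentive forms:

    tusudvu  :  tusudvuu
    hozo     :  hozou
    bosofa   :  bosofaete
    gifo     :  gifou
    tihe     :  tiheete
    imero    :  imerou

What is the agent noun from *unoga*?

The alternation tracks the last vowel of the stem — -u when the last vowel of the stem is a rounded vowel (*tusudvu*, *hozo*, *gifo*, *imero*); -ete when the last vowel of the stem is an unrounded vowel (*bosofa*, *tihe*).
Since the last vowel of *unoga* is /a/ (an unrounded vowel), it takes -ete, giving *unogaete*.

unogaete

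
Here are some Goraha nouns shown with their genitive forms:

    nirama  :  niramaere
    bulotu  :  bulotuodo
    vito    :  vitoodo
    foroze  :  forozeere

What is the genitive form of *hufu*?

The alternation tracks the last vowel of the stem — -odo when the last vowel of the stem is a rounded vowel (*bulotu*, *vito*); -ere when the last vowel of the stem is an unrounded vowel (*nirama*, *foroze*).
The last vowel of *hufu* is /u/, which is a rounded vowel, so the suffix is -odo, giving *hufuodo*.

hufuodo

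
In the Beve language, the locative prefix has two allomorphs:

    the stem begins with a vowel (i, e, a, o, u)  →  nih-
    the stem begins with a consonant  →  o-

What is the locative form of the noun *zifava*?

The first sound of *zifava* is /z/, which is a consonant, so the prefix is o-, giving *ozifava*.

ozifava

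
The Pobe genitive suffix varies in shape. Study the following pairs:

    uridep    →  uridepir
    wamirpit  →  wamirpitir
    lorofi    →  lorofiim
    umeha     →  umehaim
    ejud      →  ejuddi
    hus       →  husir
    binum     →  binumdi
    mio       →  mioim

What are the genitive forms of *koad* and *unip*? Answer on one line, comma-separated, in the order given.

Looking at the final sound of each stem: -ir when the stem ends in a voiceless consonant (*uridep*, *wamirpit*, *hus*); -di when the stem ends in a voiced consonant (*ejud*, *binum*); -im when the stem ends in a vowel (*lorofi*, *umeha*, *mio*).
*koad*: final sound = /d/, a voiced consonant → -di → *koaddi*.
*unip*: final sound = /p/, a voiceless consonant → -ir → *unipir*.

koaddi, unipir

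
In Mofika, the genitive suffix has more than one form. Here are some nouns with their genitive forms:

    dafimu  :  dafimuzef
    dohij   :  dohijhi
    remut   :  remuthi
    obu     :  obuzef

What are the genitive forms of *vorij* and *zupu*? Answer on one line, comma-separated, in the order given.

The suffix is conditioned by the final sound: -hi when the stem ends in a consonant (*dohij*, *remut*); -zef when the stem ends in a vowel (*dafimu*, *obu*).
Since the final sound of *vorij* is /j/ (a consonant), it takes -hi, giving *vorijhi*.
Since the final sound of *zupu* is /u/ (a vowel), it takes -zef, giving *zupuzef*.

vorijhi, zupuzef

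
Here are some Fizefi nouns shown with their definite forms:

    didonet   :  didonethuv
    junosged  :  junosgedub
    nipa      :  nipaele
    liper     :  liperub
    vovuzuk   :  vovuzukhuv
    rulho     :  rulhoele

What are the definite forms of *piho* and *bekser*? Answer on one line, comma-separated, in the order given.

The pattern is voicing of the final sound: -huv when the stem ends in a voiceless consonant (*didonet*, *vovuzuk*); -ub when the stem ends in a voiced consonant (*junosged*, *liper*); -ele when the stem ends in a vowel (*nipa*, *rulho*).
Since the final sound of *piho* is /o/ (a vowel), it takes -ele, giving *pihoele*.
*bekser* — final sound /r/ (a voiced consonant) → -ub → *bekserub*.

pihoele, bekserub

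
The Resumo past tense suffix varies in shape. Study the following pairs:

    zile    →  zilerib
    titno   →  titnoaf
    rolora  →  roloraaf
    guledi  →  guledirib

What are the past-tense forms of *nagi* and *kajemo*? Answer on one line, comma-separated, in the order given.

The suffix is conditioned by the last vowel: -rib when the last vowel of the stem is a front vowel (*zile*, *guledi*); -af when the last vowel of the stem is a back vowel (*titno*, *rolora*).
Since the last vowel of *nagi* is /i/ (a front vowel), it takes -rib, giving *nagirib*.
*kajemo*: last vowel = /o/, a back vowel → -af → *kajemoaf*.

nagirib, kajemoaf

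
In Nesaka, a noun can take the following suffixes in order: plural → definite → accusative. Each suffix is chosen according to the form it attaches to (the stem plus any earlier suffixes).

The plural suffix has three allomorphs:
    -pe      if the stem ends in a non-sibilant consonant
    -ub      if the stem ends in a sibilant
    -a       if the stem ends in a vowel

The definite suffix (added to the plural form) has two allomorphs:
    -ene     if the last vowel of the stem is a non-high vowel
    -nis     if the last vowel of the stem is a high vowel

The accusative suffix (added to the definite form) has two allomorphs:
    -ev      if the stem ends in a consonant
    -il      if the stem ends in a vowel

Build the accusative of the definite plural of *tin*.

tinpeeneil

*tin*: final sound = /n/, a non-sibilant consonant → -pe → *tinpe*.
The plural form *tinpe* — last vowel /e/ (a non-high vowel) → -ene → *tinpeene*.
The definite form *tinpeene*: final sound = /e/, a vowel → -il → *tinpeeneil*.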